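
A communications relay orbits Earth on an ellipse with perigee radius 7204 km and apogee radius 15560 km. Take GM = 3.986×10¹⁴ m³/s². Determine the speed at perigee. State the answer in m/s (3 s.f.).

Semi-major axis a = (r_p + r_a)/2 = 11382 km = 1.138×10⁷ m.
Vis-viva: v² = μ(2/r − 1/a) = 3.986×10¹⁴ × (2.776×10⁻⁷ − 8.786×10⁻⁸) = 7.564×10⁷ m²/s².
v = 8697 m/s.

v ≈ 8700 m/s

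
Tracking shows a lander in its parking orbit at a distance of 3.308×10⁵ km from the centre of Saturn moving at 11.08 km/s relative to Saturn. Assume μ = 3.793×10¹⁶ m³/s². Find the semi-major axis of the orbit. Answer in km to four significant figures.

a ≈ 3.560×10⁵ km

r = 3.308×10⁸ m.
Specific orbital energy ε = v²/2 − μ/r = (11080)²/2 − 3.793×10¹⁶/3.308×10⁸ = -5.328×10⁷ J/kg.
Since ε = −μ/(2a), a = −μ/(2ε) = 3.560×10⁸ m = 3.5596×10⁵ km.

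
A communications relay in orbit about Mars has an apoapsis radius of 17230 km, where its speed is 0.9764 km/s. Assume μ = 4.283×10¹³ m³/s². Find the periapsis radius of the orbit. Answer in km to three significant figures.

r_a = 1.723×10⁷ m.
Specific energy ε = v²/2 − μ/r = -2.009×10⁶ J/kg, so a = −μ/(2ε) = 1.066×10⁷ m.
The apsides satisfy r_p + r_a = 2a, so the periapsis radius is 2a − r_a = 4.088×10⁶ m = 4088.0 km.

periapsis radius ≈ 4090 km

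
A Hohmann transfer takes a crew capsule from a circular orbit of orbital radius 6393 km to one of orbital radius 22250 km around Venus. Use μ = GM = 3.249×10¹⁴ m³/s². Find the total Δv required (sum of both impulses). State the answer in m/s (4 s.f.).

r₁ = 6393 km = 6.393×10⁶ m.
r₂ = 22250 km = 2.225×10⁷ m.
Transfer ellipse a_t = (r₁ + r₂)/2 = 1.432×10⁷ m.
At r₁: circular v_c1 = √(μ/r₁) = 7129 m/s; transfer-periapsis v_p = √[μ(2/r₁ − 1/a_t)] = 8886 m/s.
Δv₁ = v_p − v_c1 = 1757 m/s.
At r₂: circular v_c2 = √(μ/r₂) = 3821 m/s; transfer-apoapsis v_a = √[μ(2/r₂ − 1/a_t)] = 2553 m/s.
Δv₂ = v_c2 − v_a = 1268 m/s.
Total Δv = Δv₁ + Δv₂ = 3025 m/s.

Δv_total ≈ 3025 m/s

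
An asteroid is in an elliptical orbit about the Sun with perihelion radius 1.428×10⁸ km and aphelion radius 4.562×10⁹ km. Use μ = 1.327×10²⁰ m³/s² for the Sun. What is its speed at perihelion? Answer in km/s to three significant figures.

v ≈ 42.5 km/s

Semi-major axis a = (r_p + r_a)/2 = 2.3524×10⁹ km = 2.352×10¹² m.
Vis-viva: v² = μ(2/r − 1/a) = 1.327×10²⁰ × (1.401×10⁻¹¹ − 4.251×10⁻¹³) = 1.802×10⁹ m²/s².
v = 42450 m/s = 42.45 km/s.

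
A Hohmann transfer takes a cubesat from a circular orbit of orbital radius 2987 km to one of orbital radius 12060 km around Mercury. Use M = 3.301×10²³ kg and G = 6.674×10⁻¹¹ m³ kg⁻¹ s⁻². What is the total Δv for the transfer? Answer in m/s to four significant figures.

μ = GM = 6.674×10⁻¹¹ × 3.301×10²³ = 2.203×10¹³ m³/s².
r₁ = 2987 km = 2.987×10⁶ m.
r₂ = 12060 km = 1.206×10⁷ m.
Transfer ellipse a_t = (r₁ + r₂)/2 = 7.524×10⁶ m.
At r₁: circular v_c1 = √(μ/r₁) = 2716 m/s; transfer-periherm v_p = √[μ(2/r₁ − 1/a_t)] = 3438 m/s.
Δv₁ = v_p − v_c1 = 722.6 m/s.
At r₂: circular v_c2 = √(μ/r₂) = 1352 m/s; transfer-apoherm v_a = √[μ(2/r₂ − 1/a_t)] = 851.6 m/s.
Δv₂ = v_c2 − v_a = 500.0 m/s.
Total Δv = Δv₁ + Δv₂ = 1223 m/s.

Δv_total ≈ 1223 m/s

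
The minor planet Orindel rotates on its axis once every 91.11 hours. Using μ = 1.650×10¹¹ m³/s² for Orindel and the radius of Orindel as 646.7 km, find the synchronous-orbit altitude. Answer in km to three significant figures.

T = 91.11 hours = 3.280×10⁵ s.
A synchronous orbit has period T, so by Kepler's third law a = (μT²/4π²)^(1/3).
μT²/4π² = 1.650×10¹¹ × (3.280×10⁵)² / 39.48 = 4.496×10²⁰ m³.
a = 7.661×10⁶ m = 7661.0 km.
Altitude h = a − R = 7661.0 − 646.7 = 7014.3 km.

h_sync ≈ 7010 km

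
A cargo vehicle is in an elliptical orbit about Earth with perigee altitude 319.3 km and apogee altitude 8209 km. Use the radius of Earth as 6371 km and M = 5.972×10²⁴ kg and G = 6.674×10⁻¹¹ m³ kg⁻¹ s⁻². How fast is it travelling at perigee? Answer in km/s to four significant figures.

v ≈ 9.037 km/s

μ = GM = 6.674×10⁻¹¹ × 5.972×10²⁴ = 3.986×10¹⁴ m³/s².
r_p = 6371 + 319.3 = 6690.3 km = 6.6903×10⁶ m.
r_a = 6371 + 8209 = 14580 km = 1.4580×10⁷ m.
Semi-major axis a = (r_p + r_a)/2 = 10635 km = 1.064×10⁷ m.
Vis-viva: v² = μ(2/r − 1/a) = 3.986×10¹⁴ × (2.989×10⁻⁷ − 9.403×10⁻⁸) = 8.167×10⁷ m²/s².
v = 9037 m/s = 9.037 km/s.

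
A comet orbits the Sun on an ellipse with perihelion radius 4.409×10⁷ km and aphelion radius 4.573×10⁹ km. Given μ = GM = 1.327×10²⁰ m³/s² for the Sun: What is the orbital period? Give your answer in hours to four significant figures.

T ≈ 531400 hours

Semi-major axis a = (r_p + r_a)/2 = (4.4090×10⁷ + 4.5730×10⁹)/2 = 2.3085×10⁹ km = 2.309×10¹² m.
By Kepler's third law T = 2π√(a³/μ) = 2π × 3.045×10⁸ = 1.913×10⁹ s.
= 5.314×10⁵ hours.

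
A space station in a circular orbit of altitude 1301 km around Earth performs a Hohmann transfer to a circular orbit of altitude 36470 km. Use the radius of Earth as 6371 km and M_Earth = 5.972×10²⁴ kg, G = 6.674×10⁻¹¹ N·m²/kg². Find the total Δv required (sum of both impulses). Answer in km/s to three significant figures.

Δv_total ≈ 3.55 km/s

μ = GM = 6.674×10⁻¹¹ × 5.972×10²⁴ = 3.986×10¹⁴ m³/s².
r₁ = 6371 + 1301 = 7672.0 km = 7.6720×10⁶ m.
r₂ = 6371 + 36470 = 42841 km = 4.2841×10⁷ m.
Transfer ellipse a_t = (r₁ + r₂)/2 = 2.526×10⁷ m.
At r₁: circular v_c1 = √(μ/r₁) = 7208 m/s; transfer-perigee v_p = √[μ(2/r₁ − 1/a_t)] = 9387 m/s.
Δv₁ = v_p − v_c1 = 2180 m/s.
At r₂: circular v_c2 = √(μ/r₂) = 3050 m/s; transfer-apogee v_a = √[μ(2/r₂ − 1/a_t)] = 1681 m/s.
Δv₂ = v_c2 − v_a = 1369 m/s.
Total Δv = Δv₁ + Δv₂ = 3549 m/s = 3.549 km/s.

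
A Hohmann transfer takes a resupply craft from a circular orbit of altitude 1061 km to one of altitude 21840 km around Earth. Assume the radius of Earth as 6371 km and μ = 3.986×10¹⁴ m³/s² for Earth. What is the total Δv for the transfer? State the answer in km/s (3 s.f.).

r₁ = 6371 + 1061 = 7432.0 km = 7.4320×10⁶ m.
r₂ = 6371 + 21840 = 28211 km = 2.8211×10⁷ m.
Transfer ellipse a_t = (r₁ + r₂)/2 = 1.782×10⁷ m.
At r₁: circular v_c1 = √(μ/r₁) = 7323 m/s; transfer-perigee v_p = √[μ(2/r₁ − 1/a_t)] = 9214 m/s.
Δv₁ = v_p − v_c1 = 1891 m/s.
At r₂: circular v_c2 = √(μ/r₂) = 3759 m/s; transfer-apogee v_a = √[μ(2/r₂ − 1/a_t)] = 2427 m/s.
Δv₂ = v_c2 − v_a = 1331 m/s.
Total Δv = Δv₁ + Δv₂ = 3222 m/s = 3.222 km/s.

Δv_total ≈ 3.22 km/s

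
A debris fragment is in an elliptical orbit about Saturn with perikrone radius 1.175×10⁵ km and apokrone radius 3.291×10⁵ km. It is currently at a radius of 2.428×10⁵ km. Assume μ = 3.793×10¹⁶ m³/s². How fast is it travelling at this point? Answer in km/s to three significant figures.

Semi-major axis a = (r_p + r_a)/2 = 2.2330×10⁵ km = 2.233×10⁸ m.
Vis-viva: v² = μ(2/r − 1/a) = 3.793×10¹⁶ × (8.237×10⁻⁹ − 4.478×10⁻⁹) = 1.426×10⁸ m²/s².
v = 11940 m/s = 11.94 km/s.

v ≈ 11.9 km/s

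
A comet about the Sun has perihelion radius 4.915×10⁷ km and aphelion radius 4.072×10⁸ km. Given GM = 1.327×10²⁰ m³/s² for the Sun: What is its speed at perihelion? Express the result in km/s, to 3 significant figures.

v ≈ 69.4 km/s

Semi-major axis a = (r_p + r_a)/2 = 2.2818×10⁸ km = 2.282×10¹¹ m.
Vis-viva: v² = μ(2/r − 1/a) = 1.327×10²⁰ × (4.069×10⁻¹¹ − 4.383×10⁻¹²) = 4.818×10⁹ m²/s².
v = 69410 m/s = 69.41 km/s.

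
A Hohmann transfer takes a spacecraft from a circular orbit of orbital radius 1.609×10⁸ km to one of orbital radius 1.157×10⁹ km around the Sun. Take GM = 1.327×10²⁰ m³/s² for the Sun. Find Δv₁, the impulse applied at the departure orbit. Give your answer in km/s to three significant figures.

r₁ = 1.609×10⁸ km = 1.609×10¹¹ m.
r₂ = 1.157×10⁹ km = 1.157×10¹² m.
Transfer ellipse a_t = (r₁ + r₂)/2 = 6.590×10¹¹ m.
At r₁: circular v_c1 = √(μ/r₁) = 28720 m/s; transfer-perihelion v_p = √[μ(2/r₁ − 1/a_t)] = 38050 m/s.
Δv₁ = v_p − v_c1 = 9336 m/s.
= 9.336 km/s.

Δv ≈ 9.34 km/s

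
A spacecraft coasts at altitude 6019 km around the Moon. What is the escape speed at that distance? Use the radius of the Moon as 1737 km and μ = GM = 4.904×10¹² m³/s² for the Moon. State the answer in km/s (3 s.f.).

v_esc ≈ 1.12 km/s

r = 1737 + 6019 = 7756.0 km = 7.7560×10⁶ m.
Escape speed v_esc = √(2μ/r) = √(2 × 4.904×10¹² / 7.756×10⁶) = √(1.265×10⁶) = 1125 m/s.
= 1.125 km/s.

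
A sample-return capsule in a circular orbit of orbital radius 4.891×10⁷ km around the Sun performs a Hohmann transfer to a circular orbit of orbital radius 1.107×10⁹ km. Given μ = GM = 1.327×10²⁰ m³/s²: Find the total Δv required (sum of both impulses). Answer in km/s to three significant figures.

r₁ = 4.891×10⁷ km = 4.891×10¹⁰ m.
r₂ = 1.107×10⁹ km = 1.107×10¹² m.
Transfer ellipse a_t = (r₁ + r₂)/2 = 5.780×10¹¹ m.
At r₁: circular v_c1 = √(μ/r₁) = 52090 m/s; transfer-perihelion v_p = √[μ(2/r₁ − 1/a_t)] = 72090 m/s.
Δv₁ = v_p − v_c1 = 20000 m/s.
At r₂: circular v_c2 = √(μ/r₂) = 10950 m/s; transfer-aphelion v_a = √[μ(2/r₂ − 1/a_t)] = 3185 m/s.
Δv₂ = v_c2 − v_a = 7764 m/s.
Total Δv = Δv₁ + Δv₂ = 27760 m/s = 27.76 km/s.

Δv_total ≈ 27.8 km/s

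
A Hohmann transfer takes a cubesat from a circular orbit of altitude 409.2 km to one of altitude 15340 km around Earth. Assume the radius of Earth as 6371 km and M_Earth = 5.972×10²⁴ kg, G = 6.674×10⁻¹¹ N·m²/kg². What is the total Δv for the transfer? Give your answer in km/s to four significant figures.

Δv_total ≈ 3.127 km/s

μ = GM = 6.674×10⁻¹¹ × 5.972×10²⁴ = 3.986×10¹⁴ m³/s².
r₁ = 6371 + 409.2 = 6780.2 km = 6.7802×10⁶ m.
r₂ = 6371 + 15340 = 21711 km = 2.1711×10⁷ m.
Transfer ellipse a_t = (r₁ + r₂)/2 = 1.425×10⁷ m.
At r₁: circular v_c1 = √(μ/r₁) = 7667 m/s; transfer-perigee v_p = √[μ(2/r₁ − 1/a_t)] = 9465 m/s.
Δv₁ = v_p − v_c1 = 1798 m/s.
At r₂: circular v_c2 = √(μ/r₂) = 4285 m/s; transfer-apogee v_a = √[μ(2/r₂ − 1/a_t)] = 2956 m/s.
Δv₂ = v_c2 − v_a = 1329 m/s.
Total Δv = Δv₁ + Δv₂ = 3127 m/s = 3.127 km/s.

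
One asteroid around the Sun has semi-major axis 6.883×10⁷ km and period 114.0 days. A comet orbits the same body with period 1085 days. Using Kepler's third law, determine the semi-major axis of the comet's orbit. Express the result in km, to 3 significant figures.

a₂ ≈ 3.09×10⁸ km

Kepler's third law: a³ ∝ T², so a₂ = a₁ (T₂/T₁)^(2/3).
T₂/T₁ = 9.518, (T₂/T₁)^(2/3) = 4.491.
a₂ = 6.883×10⁷ × 4.491 = 3.091×10⁸ km.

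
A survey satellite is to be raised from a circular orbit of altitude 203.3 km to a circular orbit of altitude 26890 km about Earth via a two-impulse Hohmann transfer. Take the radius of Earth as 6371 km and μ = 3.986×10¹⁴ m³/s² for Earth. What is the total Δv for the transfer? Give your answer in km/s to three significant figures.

Δv_total ≈ 3.75 km/s

r₁ = 6371 + 203.3 = 6574.3 km = 6.5743×10⁶ m.
r₂ = 6371 + 26890 = 33261 km = 3.3261×10⁷ m.
Transfer ellipse a_t = (r₁ + r₂)/2 = 1.992×10⁷ m.
At r₁: circular v_c1 = √(μ/r₁) = 7787 m/s; transfer-perigee v_p = √[μ(2/r₁ − 1/a_t)] = 10060 m/s.
Δv₁ = v_p − v_c1 = 2276 m/s.
At r₂: circular v_c2 = √(μ/r₂) = 3462 m/s; transfer-apogee v_a = √[μ(2/r₂ − 1/a_t)] = 1989 m/s.
Δv₂ = v_c2 − v_a = 1473 m/s.
Total Δv = Δv₁ + Δv₂ = 3749 m/s = 3.749 km/s.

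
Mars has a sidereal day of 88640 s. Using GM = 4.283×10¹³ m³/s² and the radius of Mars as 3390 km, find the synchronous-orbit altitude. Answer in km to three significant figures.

A synchronous orbit has period T, so by Kepler's third law a = (μT²/4π²)^(1/3).
μT²/4π² = 4.283×10¹³ × (8.864×10⁴)² / 39.48 = 8.524×10²¹ m³.
a = 2.043×10⁷ m = 20428 km.
Altitude h = a − R = 20428 − 3390 = 17038 km.

h_sync ≈ 17000 km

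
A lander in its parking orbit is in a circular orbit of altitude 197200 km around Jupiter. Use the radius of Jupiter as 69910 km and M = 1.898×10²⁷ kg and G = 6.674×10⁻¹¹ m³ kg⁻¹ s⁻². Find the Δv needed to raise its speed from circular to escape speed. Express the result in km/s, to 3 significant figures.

μ = GM = 6.674×10⁻¹¹ × 1.898×10²⁷ = 1.267×10¹⁷ m³/s².
r = 69910 + 197200 = 267110 km = 2.6711×10⁸ m.
Circular speed v_c = √(μ/r) = 21780 m/s.
Escape speed v_esc = √(2μ/r) = √2 × v_c = 30800 m/s.
Δv = v_esc − v_c = 9020 m/s = 9.020 km/s.

Δv ≈ 9.02 km/s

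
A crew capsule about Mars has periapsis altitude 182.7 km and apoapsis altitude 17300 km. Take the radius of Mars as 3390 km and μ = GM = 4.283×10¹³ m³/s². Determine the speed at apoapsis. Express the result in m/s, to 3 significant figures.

v ≈ 781 m/s

r_p = 3390 + 182.7 = 3572.7 km = 3.5727×10⁶ m.
r_a = 3390 + 17300 = 20690 km = 2.0690×10⁷ m.
Semi-major axis a = (r_p + r_a)/2 = 12131 km = 1.213×10⁷ m.
Vis-viva: v² = μ(2/r − 1/a) = 4.283×10¹³ × (9.667×10⁻⁸ − 8.243×10⁻⁸) = 6.096×10⁵ m²/s².
v = 780.8 m/s.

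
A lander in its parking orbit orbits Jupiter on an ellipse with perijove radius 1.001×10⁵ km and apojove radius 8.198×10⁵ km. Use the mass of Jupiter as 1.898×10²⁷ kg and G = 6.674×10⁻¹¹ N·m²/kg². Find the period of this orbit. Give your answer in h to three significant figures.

T ≈ 48.4 h

μ = GM = 6.674×10⁻¹¹ × 1.898×10²⁷ = 1.267×10¹⁷ m³/s².
Semi-major axis a = (r_p + r_a)/2 = (1.0010×10⁵ + 8.1980×10⁵)/2 = 4.5995×10⁵ km = 4.600×10⁸ m.
By Kepler's third law T = 2π√(a³/μ) = 2π × 2.772×10⁴ = 1.741×10⁵ s.
= 48.37 h.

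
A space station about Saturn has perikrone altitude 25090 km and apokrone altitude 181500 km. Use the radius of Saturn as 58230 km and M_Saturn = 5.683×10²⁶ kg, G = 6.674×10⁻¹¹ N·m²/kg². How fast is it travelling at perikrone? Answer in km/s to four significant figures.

μ = GM = 6.674×10⁻¹¹ × 5.683×10²⁶ = 3.793×10¹⁶ m³/s².
r_p = 58230 + 25090 = 83320 km = 8.3320×10⁷ m.
r_a = 58230 + 181500 = 239730 km = 2.3973×10⁸ m.
Semi-major axis a = (r_p + r_a)/2 = 1.6152×10⁵ km = 1.615×10⁸ m.
Vis-viva: v² = μ(2/r − 1/a) = 3.793×10¹⁶ × (2.400×10⁻⁸ − 6.191×10⁻⁹) = 6.756×10⁸ m²/s².
v = 25990 m/s = 25.99 km/s.

v ≈ 25.99 km/s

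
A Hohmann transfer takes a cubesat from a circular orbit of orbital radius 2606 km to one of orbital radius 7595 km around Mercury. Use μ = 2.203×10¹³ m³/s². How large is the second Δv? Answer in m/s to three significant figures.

Δv ≈ 486 m/s

r₁ = 2606 km = 2.606×10⁶ m.
r₂ = 7595 km = 7.595×10⁶ m.
Transfer ellipse a_t = (r₁ + r₂)/2 = 5.100×10⁶ m.
At r₁: circular v_c1 = √(μ/r₁) = 2908 m/s; transfer-periherm v_p = √[μ(2/r₁ − 1/a_t)] = 3548 m/s.
At r₂: circular v_c2 = √(μ/r₂) = 1703 m/s; transfer-apoherm v_a = √[μ(2/r₂ − 1/a_t)] = 1217 m/s.
Δv₂ = v_c2 − v_a = 485.7 m/s.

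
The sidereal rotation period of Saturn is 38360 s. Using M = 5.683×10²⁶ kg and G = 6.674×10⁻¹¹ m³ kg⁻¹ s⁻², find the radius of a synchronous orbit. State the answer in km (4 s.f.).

μ = GM = 6.674×10⁻¹¹ × 5.683×10²⁶ = 3.793×10¹⁶ m³/s².
A synchronous orbit has period T, so by Kepler's third law a = (μT²/4π²)^(1/3).
μT²/4π² = 3.793×10¹⁶ × (3.836×10⁴)² / 39.48 = 1.414×10²⁴ m³.
a = 1.122×10⁸ m = 1.1223×10⁵ km.

r_sync ≈ 1.122×10⁵ km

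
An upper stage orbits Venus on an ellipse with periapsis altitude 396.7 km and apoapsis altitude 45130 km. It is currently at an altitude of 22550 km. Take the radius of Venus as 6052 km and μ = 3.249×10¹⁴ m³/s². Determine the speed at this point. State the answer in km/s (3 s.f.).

r_p = 6052 + 396.7 = 6448.7 km = 6.4487×10⁶ m.
r_a = 6052 + 45130 = 51182 km = 5.1182×10⁷ m.
r = 6052 + 22550 = 28602 km = 2.860×10⁷ m.
Semi-major axis a = (r_p + r_a)/2 = 28815 km = 2.882×10⁷ m.
Vis-viva: v² = μ(2/r − 1/a) = 3.249×10¹⁴ × (6.993×10⁻⁸ − 3.470×10⁻⁸) = 1.144×10⁷ m²/s².
v = 3383 m/s = 3.383 km/s.

v ≈ 3.38 km/s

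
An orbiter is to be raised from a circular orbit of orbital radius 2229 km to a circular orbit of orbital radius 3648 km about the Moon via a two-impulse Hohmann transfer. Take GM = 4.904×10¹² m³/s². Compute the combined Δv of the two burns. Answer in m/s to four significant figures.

Δv_total ≈ 319.0 m/s

r₁ = 2229 km = 2.229×10⁶ m.
r₂ = 3648 km = 3.648×10⁶ m.
Transfer ellipse a_t = (r₁ + r₂)/2 = 2.938×10⁶ m.
At r₁: circular v_c1 = √(μ/r₁) = 1483 m/s; transfer-perilune v_p = √[μ(2/r₁ − 1/a_t)] = 1653 m/s.
Δv₁ = v_p − v_c1 = 169.4 m/s.
At r₂: circular v_c2 = √(μ/r₂) = 1159 m/s; transfer-apolune v_a = √[μ(2/r₂ − 1/a_t)] = 1010 m/s.
Δv₂ = v_c2 − v_a = 149.6 m/s.
Total Δv = Δv₁ + Δv₂ = 319.0 m/s.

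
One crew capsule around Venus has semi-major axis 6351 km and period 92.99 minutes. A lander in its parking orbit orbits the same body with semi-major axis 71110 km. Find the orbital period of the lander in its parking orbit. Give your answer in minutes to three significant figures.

T₂ ≈ 3480 minutes

Kepler's third law: T² ∝ a³, so T₂ = T₁ (a₂/a₁)^(3/2).
a₂/a₁ = 11.20, (a₂/a₁)^(3/2) = 37.47.
T₂ = 92.99 × 37.47 = 3484 minutes.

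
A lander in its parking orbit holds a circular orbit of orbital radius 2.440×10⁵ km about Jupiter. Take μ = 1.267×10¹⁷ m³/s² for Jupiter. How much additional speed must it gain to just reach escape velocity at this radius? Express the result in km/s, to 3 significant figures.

r = 2.440×10⁵ km = 2.440×10⁸ m.
Circular speed v_c = √(μ/r) = 22790 m/s.
Escape speed v_esc = √(2μ/r) = √2 × v_c = 32230 m/s.
Δv = v_esc − v_c = 9439 m/s = 9.439 km/s.

Δv ≈ 9.44 km/s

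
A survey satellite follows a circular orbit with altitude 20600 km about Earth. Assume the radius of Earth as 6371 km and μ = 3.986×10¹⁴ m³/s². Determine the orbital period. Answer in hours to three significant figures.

r = 6371 + 20600 = 26971 km = 2.6971×10⁷ m.
Kepler's third law: T = 2π√(r³/μ) = 2π√((2.697×10⁷)³ / 3.986×10¹⁴).
r³/μ = 4.922×10⁷ s², so T = 2π × 7.016×10³ = 4.408×10⁴ s.
Converting: 4.408×10⁴ s ÷ 3600 = 12.24 hours.

T ≈ 12.2 hours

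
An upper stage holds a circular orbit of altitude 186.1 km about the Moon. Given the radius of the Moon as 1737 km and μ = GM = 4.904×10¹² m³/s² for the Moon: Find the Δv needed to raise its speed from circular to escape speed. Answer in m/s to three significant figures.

Δv ≈ 661 m/s

r = 1737 + 186.1 = 1923.1 km = 1.9231×10⁶ m.
Circular speed v_c = √(μ/r) = 1597 m/s.
Escape speed v_esc = √(2μ/r) = √2 × v_c = 2258 m/s.
Δv = v_esc − v_c = 661.5 m/s.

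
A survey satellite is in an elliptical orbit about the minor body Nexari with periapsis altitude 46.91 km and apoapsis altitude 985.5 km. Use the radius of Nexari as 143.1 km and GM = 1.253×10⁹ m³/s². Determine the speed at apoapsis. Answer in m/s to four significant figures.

v ≈ 17.89 m/s

r_p = 143.1 + 46.91 = 190.01 km = 1.9001×10⁵ m.
r_a = 143.1 + 985.5 = 1128.6 km = 1.1286×10⁶ m.
Semi-major axis a = (r_p + r_a)/2 = 659.30 km = 6.593×10⁵ m.
Vis-viva: v² = μ(2/r − 1/a) = 1.253×10⁹ × (1.772×10⁻⁶ − 1.517×10⁻⁶) = 3.200×10² m²/s².
v = 17.89 m/s.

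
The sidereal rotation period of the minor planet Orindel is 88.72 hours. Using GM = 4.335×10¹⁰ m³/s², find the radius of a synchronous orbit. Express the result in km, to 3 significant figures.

r_sync ≈ 4820 km

T = 88.72 hours = 3.194×10⁵ s.
A synchronous orbit has period T, so by Kepler's third law a = (μT²/4π²)^(1/3).
μT²/4π² = 4.335×10¹⁰ × (3.194×10⁵)² / 39.48 = 1.120×10²⁰ m³.
a = 4.821×10⁶ m = 4820.5 km.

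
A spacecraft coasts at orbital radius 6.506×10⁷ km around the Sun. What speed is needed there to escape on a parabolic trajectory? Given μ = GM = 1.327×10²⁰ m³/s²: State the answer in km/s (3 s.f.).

v_esc ≈ 63.9 km/s

r = 6.506×10⁷ km = 6.506×10¹⁰ m.
Escape speed v_esc = √(2μ/r) = √(2 × 1.327×10²⁰ / 6.506×10¹⁰) = √(4.079×10⁹) = 63870 m/s.
= 63.87 km/s.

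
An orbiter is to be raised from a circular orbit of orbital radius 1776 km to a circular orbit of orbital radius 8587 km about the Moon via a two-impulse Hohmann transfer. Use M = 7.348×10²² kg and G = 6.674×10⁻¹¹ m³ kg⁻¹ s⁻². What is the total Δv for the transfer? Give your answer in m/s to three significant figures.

μ = GM = 6.674×10⁻¹¹ × 7.348×10²² = 4.904×10¹² m³/s².
r₁ = 1776 km = 1.776×10⁶ m.
r₂ = 8587 km = 8.587×10⁶ m.
Transfer ellipse a_t = (r₁ + r₂)/2 = 5.182×10⁶ m.
At r₁: circular v_c1 = √(μ/r₁) = 1662 m/s; transfer-perilune v_p = √[μ(2/r₁ − 1/a_t)] = 2139 m/s.
Δv₁ = v_p − v_c1 = 477.5 m/s.
At r₂: circular v_c2 = √(μ/r₂) = 755.7 m/s; transfer-apolune v_a = √[μ(2/r₂ − 1/a_t)] = 442.4 m/s.
Δv₂ = v_c2 − v_a = 313.3 m/s.
Total Δv = Δv₁ + Δv₂ = 790.8 m/s.

Δv_total ≈ 791 m/s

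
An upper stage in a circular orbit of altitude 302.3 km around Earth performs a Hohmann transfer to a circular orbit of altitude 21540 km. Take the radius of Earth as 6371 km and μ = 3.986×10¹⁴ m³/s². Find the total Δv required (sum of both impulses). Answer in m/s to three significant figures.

r₁ = 6371 + 302.3 = 6673.3 km = 6.6733×10⁶ m.
r₂ = 6371 + 21540 = 27911 km = 2.7911×10⁷ m.
Transfer ellipse a_t = (r₁ + r₂)/2 = 1.729×10⁷ m.
At r₁: circular v_c1 = √(μ/r₁) = 7729 m/s; transfer-perigee v_p = √[μ(2/r₁ − 1/a_t)] = 9819 m/s.
Δv₁ = v_p − v_c1 = 2090 m/s.
At r₂: circular v_c2 = √(μ/r₂) = 3779 m/s; transfer-apogee v_a = √[μ(2/r₂ − 1/a_t)] = 2348 m/s.
Δv₂ = v_c2 − v_a = 1431 m/s.
Total Δv = Δv₁ + Δv₂ = 3522 m/s.

Δv_total ≈ 3520 m/s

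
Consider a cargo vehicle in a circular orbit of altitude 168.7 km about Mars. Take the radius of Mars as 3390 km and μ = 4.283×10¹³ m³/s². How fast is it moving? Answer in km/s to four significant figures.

v ≈ 3.469 km/s

r = 3390 + 168.7 = 3558.7 km = 3.5587×10⁶ m.
For a circular orbit v = √(μ/r) = √(4.283×10¹³ / 3.559×10⁶) = √(1.204×10⁷) = 3469 m/s.
That is 3.469 km/s.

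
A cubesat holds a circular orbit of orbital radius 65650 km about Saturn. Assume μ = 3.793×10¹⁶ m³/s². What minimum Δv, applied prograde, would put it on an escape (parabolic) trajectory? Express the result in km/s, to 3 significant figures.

r = 65650 km = 6.565×10⁷ m.
Circular speed v_c = √(μ/r) = 24040 m/s.
Escape speed v_esc = √(2μ/r) = √2 × v_c = 33990 m/s.
Δv = v_esc − v_c = 9956 m/s = 9.956 km/s.

Δv ≈ 9.96 km/s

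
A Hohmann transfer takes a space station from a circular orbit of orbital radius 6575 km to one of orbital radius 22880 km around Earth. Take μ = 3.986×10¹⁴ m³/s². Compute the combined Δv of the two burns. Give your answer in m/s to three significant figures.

Δv_total ≈ 3300 m/s

r₁ = 6575 km = 6.575×10⁶ m.
r₂ = 22880 km = 2.288×10⁷ m.
Transfer ellipse a_t = (r₁ + r₂)/2 = 1.473×10⁷ m.
At r₁: circular v_c1 = √(μ/r₁) = 7786 m/s; transfer-perigee v_p = √[μ(2/r₁ − 1/a_t)] = 9705 m/s.
Δv₁ = v_p − v_c1 = 1919 m/s.
At r₂: circular v_c2 = √(μ/r₂) = 4174 m/s; transfer-apogee v_a = √[μ(2/r₂ − 1/a_t)] = 2789 m/s.
Δv₂ = v_c2 − v_a = 1385 m/s.
Total Δv = Δv₁ + Δv₂ = 3304 m/s.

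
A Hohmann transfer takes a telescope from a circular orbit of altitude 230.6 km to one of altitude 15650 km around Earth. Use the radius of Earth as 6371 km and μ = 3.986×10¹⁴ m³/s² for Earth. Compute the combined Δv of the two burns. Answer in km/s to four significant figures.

Δv_total ≈ 3.233 km/s

r₁ = 6371 + 230.6 = 6601.6 km = 6.6016×10⁶ m.
r₂ = 6371 + 15650 = 22021 km = 2.2021×10⁷ m.
Transfer ellipse a_t = (r₁ + r₂)/2 = 1.431×10⁷ m.
At r₁: circular v_c1 = √(μ/r₁) = 7770 m/s; transfer-perigee v_p = √[μ(2/r₁ − 1/a_t)] = 9639 m/s.
Δv₁ = v_p − v_c1 = 1868 m/s.
At r₂: circular v_c2 = √(μ/r₂) = 4255 m/s; transfer-apogee v_a = √[μ(2/r₂ − 1/a_t)] = 2890 m/s.
Δv₂ = v_c2 − v_a = 1365 m/s.
Total Δv = Δv₁ + Δv₂ = 3233 m/s = 3.233 km/s.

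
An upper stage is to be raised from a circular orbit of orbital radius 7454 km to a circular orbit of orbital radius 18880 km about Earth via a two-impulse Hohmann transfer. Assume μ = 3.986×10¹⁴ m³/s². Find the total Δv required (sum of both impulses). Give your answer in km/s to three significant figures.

Δv_total ≈ 2.58 km/s

r₁ = 7454 km = 7.454×10⁶ m.
r₂ = 18880 km = 1.888×10⁷ m.
Transfer ellipse a_t = (r₁ + r₂)/2 = 1.317×10⁷ m.
At r₁: circular v_c1 = √(μ/r₁) = 7313 m/s; transfer-perigee v_p = √[μ(2/r₁ − 1/a_t)] = 8757 m/s.
Δv₁ = v_p − v_c1 = 1444 m/s.
At r₂: circular v_c2 = √(μ/r₂) = 4595 m/s; transfer-apogee v_a = √[μ(2/r₂ − 1/a_t)] = 3457 m/s.
Δv₂ = v_c2 − v_a = 1138 m/s.
Total Δv = Δv₁ + Δv₂ = 2582 m/s = 2.582 km/s.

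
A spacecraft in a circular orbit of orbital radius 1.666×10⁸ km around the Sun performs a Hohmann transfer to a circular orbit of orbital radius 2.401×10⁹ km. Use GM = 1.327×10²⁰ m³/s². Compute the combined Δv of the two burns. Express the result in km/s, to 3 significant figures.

r₁ = 1.666×10⁸ km = 1.666×10¹¹ m.
r₂ = 2.401×10⁹ km = 2.401×10¹² m.
Transfer ellipse a_t = (r₁ + r₂)/2 = 1.284×10¹² m.
At r₁: circular v_c1 = √(μ/r₁) = 28220 m/s; transfer-perihelion v_p = √[μ(2/r₁ − 1/a_t)] = 38600 m/s.
Δv₁ = v_p − v_c1 = 10370 m/s.
At r₂: circular v_c2 = √(μ/r₂) = 7434 m/s; transfer-aphelion v_a = √[μ(2/r₂ − 1/a_t)] = 2678 m/s.
Δv₂ = v_c2 − v_a = 4756 m/s.
Total Δv = Δv₁ + Δv₂ = 15130 m/s = 15.13 km/s.

Δv_total ≈ 15.1 km/s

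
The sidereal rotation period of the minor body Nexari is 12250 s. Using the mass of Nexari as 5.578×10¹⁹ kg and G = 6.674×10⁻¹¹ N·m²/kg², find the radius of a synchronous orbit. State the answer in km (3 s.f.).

r_sync ≈ 242 km

μ = GM = 6.674×10⁻¹¹ × 5.578×10¹⁹ = 3.723×10⁹ m³/s².
A synchronous orbit has period T, so by Kepler's third law a = (μT²/4π²)^(1/3).
μT²/4π² = 3.723×10⁹ × (1.225×10⁴)² / 39.48 = 1.415×10¹⁶ m³.
a = 2.419×10⁵ m = 241.88 km.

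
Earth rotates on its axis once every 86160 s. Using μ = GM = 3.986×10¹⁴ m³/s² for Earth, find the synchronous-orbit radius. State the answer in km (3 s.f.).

A synchronous orbit has period T, so by Kepler's third law a = (μT²/4π²)^(1/3).
μT²/4π² = 3.986×10¹⁴ × (8.616×10⁴)² / 39.48 = 7.495×10²² m³.
a = 4.216×10⁷ m = 42163 km.

r_sync ≈ 42200 km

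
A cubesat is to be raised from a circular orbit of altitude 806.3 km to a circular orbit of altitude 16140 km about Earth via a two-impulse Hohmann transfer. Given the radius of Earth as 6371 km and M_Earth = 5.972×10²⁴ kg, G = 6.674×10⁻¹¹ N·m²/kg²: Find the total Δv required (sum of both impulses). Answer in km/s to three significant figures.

Δv_total ≈ 3.01 km/s

μ = GM = 6.674×10⁻¹¹ × 5.972×10²⁴ = 3.986×10¹⁴ m³/s².
r₁ = 6371 + 806.3 = 7177.3 km = 7.1773×10⁶ m.
r₂ = 6371 + 16140 = 22511 km = 2.2511×10⁷ m.
Transfer ellipse a_t = (r₁ + r₂)/2 = 1.484×10⁷ m.
At r₁: circular v_c1 = √(μ/r₁) = 7452 m/s; transfer-perigee v_p = √[μ(2/r₁ − 1/a_t)] = 9177 m/s.
Δv₁ = v_p − v_c1 = 1725 m/s.
At r₂: circular v_c2 = √(μ/r₂) = 4208 m/s; transfer-apogee v_a = √[μ(2/r₂ − 1/a_t)] = 2926 m/s.
Δv₂ = v_c2 − v_a = 1282 m/s.
Total Δv = Δv₁ + Δv₂ = 3007 m/s = 3.007 km/s.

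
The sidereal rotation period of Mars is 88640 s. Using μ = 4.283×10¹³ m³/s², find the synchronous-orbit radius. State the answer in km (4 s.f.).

A synchronous orbit has period T, so by Kepler's third law a = (μT²/4π²)^(1/3).
μT²/4π² = 4.283×10¹³ × (8.864×10⁴)² / 39.48 = 8.524×10²¹ m³.
a = 2.043×10⁷ m = 20428 km.

r_sync ≈ 20430 km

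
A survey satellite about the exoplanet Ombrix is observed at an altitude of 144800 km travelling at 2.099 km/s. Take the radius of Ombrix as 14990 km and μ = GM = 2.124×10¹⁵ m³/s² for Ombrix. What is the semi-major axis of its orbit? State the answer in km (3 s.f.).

a ≈ 95800 km

r = 14990 + 144800 = 1.5979×10⁵ km = 1.598×10⁸ m.
Vis-viva rearranged: 1/a = 2/r − v²/μ = 1.252×10⁻⁸ − 2.074×10⁻⁹ = 1.044×10⁻⁸ m⁻¹.
a = 9.577×10⁷ m = 95766 km.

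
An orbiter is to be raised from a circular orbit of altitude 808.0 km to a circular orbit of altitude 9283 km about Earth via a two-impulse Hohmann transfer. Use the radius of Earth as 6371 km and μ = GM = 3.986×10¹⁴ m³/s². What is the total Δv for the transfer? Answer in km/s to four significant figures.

Δv_total ≈ 2.319 km/s

r₁ = 6371 + 808.0 = 7179.0 km = 7.1790×10⁶ m.
r₂ = 6371 + 9283 = 15654 km = 1.5654×10⁷ m.
Transfer ellipse a_t = (r₁ + r₂)/2 = 1.142×10⁷ m.
At r₁: circular v_c1 = √(μ/r₁) = 7451 m/s; transfer-perigee v_p = √[μ(2/r₁ − 1/a_t)] = 8725 m/s.
Δv₁ = v_p − v_c1 = 1274 m/s.
At r₂: circular v_c2 = √(μ/r₂) = 5046 m/s; transfer-apogee v_a = √[μ(2/r₂ − 1/a_t)] = 4001 m/s.
Δv₂ = v_c2 − v_a = 1045 m/s.
Total Δv = Δv₁ + Δv₂ = 2319 m/s = 2.319 km/s.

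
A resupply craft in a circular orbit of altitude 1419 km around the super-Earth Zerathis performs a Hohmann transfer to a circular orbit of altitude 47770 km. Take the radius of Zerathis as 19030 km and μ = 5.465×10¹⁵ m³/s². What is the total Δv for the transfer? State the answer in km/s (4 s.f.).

Δv_total ≈ 6.734 km/s

r₁ = 19030 + 1419 = 20449 km = 2.0449×10⁷ m.
r₂ = 19030 + 47770 = 66800 km = 6.6800×10⁷ m.
Transfer ellipse a_t = (r₁ + r₂)/2 = 4.362×10⁷ m.
At r₁: circular v_c1 = √(μ/r₁) = 16350 m/s; transfer-periapsis v_p = √[μ(2/r₁ − 1/a_t)] = 20230 m/s.
Δv₁ = v_p − v_c1 = 3882 m/s.
At r₂: circular v_c2 = √(μ/r₂) = 9045 m/s; transfer-apoapsis v_a = √[μ(2/r₂ − 1/a_t)] = 6193 m/s.
Δv₂ = v_c2 − v_a = 2852 m/s.
Total Δv = Δv₁ + Δv₂ = 6734 m/s = 6.734 km/s.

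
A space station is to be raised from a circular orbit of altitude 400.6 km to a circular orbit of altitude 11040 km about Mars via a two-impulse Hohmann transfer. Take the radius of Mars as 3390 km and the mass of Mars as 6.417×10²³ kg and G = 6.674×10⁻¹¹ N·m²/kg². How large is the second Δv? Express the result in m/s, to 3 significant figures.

μ = GM = 6.674×10⁻¹¹ × 6.417×10²³ = 4.283×10¹³ m³/s².
r₁ = 3390 + 400.6 = 3790.6 km = 3.7906×10⁶ m.
r₂ = 3390 + 11040 = 14430 km = 1.4430×10⁷ m.
Transfer ellipse a_t = (r₁ + r₂)/2 = 9.110×10⁶ m.
At r₁: circular v_c1 = √(μ/r₁) = 3361 m/s; transfer-periapsis v_p = √[μ(2/r₁ − 1/a_t)] = 4230 m/s.
At r₂: circular v_c2 = √(μ/r₂) = 1723 m/s; transfer-apoapsis v_a = √[μ(2/r₂ − 1/a_t)] = 1111 m/s.
Δv₂ = v_c2 − v_a = 611.5 m/s.

Δv ≈ 612 m/s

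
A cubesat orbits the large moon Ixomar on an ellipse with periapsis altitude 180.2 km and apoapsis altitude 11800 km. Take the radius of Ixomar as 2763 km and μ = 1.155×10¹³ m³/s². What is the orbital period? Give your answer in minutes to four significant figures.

T ≈ 798.0 minutes

r_p = 2763 + 180.2 = 2943.2 km = 2.9432×10⁶ m.
r_a = 2763 + 11800 = 14563 km = 1.4563×10⁷ m.
Semi-major axis a = (r_p + r_a)/2 = (2943.2 + 14563)/2 = 8753.1 km = 8.753×10⁶ m.
By Kepler's third law T = 2π√(a³/μ) = 2π × 7.620×10³ = 4.788×10⁴ s.
= 798.0 minutes.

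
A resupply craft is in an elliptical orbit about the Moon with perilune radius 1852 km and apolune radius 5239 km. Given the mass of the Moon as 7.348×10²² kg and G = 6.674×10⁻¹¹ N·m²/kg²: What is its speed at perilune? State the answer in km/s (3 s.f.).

v ≈ 1.98 km/s

μ = GM = 6.674×10⁻¹¹ × 7.348×10²² = 4.904×10¹² m³/s².
Semi-major axis a = (r_p + r_a)/2 = 3545.5 km = 3.546×10⁶ m.
Vis-viva: v² = μ(2/r − 1/a) = 4.904×10¹² × (1.080×10⁻⁶ − 2.820×10⁻⁷) = 3.913×10⁶ m²/s².
v = 1978 m/s = 1.978 km/s.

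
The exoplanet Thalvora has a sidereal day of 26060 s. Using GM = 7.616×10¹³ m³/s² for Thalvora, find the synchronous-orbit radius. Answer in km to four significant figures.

A synchronous orbit has period T, so by Kepler's third law a = (μT²/4π²)^(1/3).
μT²/4π² = 7.616×10¹³ × (2.606×10⁴)² / 39.48 = 1.310×10²¹ m³.
a = 1.094×10⁷ m = 10942 km.

r_sync ≈ 10940 km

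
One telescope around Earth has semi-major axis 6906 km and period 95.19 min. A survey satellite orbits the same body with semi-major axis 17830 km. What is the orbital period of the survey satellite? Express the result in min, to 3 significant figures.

T₂ ≈ 395 min

Kepler's third law: T² ∝ a³, so T₂ = T₁ (a₂/a₁)^(3/2).
a₂/a₁ = 2.582, (a₂/a₁)^(3/2) = 4.148.
T₂ = 95.19 × 4.148 = 394.9 min.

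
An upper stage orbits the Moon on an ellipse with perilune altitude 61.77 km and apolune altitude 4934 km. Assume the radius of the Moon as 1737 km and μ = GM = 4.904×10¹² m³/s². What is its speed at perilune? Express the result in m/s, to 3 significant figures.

v ≈ 2070 m/s

r_p = 1737 + 61.77 = 1798.8 km = 1.7988×10⁶ m.
r_a = 1737 + 4934 = 6671.0 km = 6.6710×10⁶ m.
Semi-major axis a = (r_p + r_a)/2 = 4234.9 km = 4.235×10⁶ m.
Vis-viva: v² = μ(2/r − 1/a) = 4.904×10¹² × (1.112×10⁻⁶ − 2.361×10⁻⁷) = 4.295×10⁶ m²/s².
v = 2072 m/s.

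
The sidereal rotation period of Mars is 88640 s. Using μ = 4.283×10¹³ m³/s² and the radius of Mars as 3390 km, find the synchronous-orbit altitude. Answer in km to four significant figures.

h_sync ≈ 17040 km

A synchronous orbit has period T, so by Kepler's third law a = (μT²/4π²)^(1/3).
μT²/4π² = 4.283×10¹³ × (8.864×10⁴)² / 39.48 = 8.524×10²¹ m³.
a = 2.043×10⁷ m = 20428 km.
Altitude h = a − R = 20428 − 3390 = 17038 km.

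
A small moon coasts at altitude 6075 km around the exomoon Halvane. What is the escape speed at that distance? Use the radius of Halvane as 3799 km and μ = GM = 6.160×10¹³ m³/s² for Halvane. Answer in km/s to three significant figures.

v_esc ≈ 3.53 km/s

r = 3799 + 6075 = 9874.0 km = 9.8740×10⁶ m.
Escape speed v_esc = √(2μ/r) = √(2 × 6.160×10¹³ / 9.874×10⁶) = √(1.248×10⁷) = 3532 m/s.
= 3.532 km/s.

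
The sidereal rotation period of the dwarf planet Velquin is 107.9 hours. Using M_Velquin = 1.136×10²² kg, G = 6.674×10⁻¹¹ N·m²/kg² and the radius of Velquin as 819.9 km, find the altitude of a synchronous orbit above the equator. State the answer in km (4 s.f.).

μ = GM = 6.674×10⁻¹¹ × 1.136×10²² = 7.582×10¹¹ m³/s².
T = 107.9 hours = 3.884×10⁵ s.
A synchronous orbit has period T, so by Kepler's third law a = (μT²/4π²)^(1/3).
μT²/4π² = 7.582×10¹¹ × (3.884×10⁵)² / 39.48 = 2.898×10²¹ m³.
a = 1.426×10⁷ m = 14257 km.
Altitude h = a − R = 14257 − 819.9 = 13437 km.

h_sync ≈ 13440 km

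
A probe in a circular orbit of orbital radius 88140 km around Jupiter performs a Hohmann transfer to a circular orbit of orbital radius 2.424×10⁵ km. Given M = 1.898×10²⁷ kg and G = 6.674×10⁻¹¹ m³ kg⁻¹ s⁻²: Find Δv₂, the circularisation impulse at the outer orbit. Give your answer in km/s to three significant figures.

μ = GM = 6.674×10⁻¹¹ × 1.898×10²⁷ = 1.267×10¹⁷ m³/s².
r₁ = 88140 km = 8.814×10⁷ m.
r₂ = 2.424×10⁵ km = 2.424×10⁸ m.
Transfer ellipse a_t = (r₁ + r₂)/2 = 1.653×10⁸ m.
At r₁: circular v_c1 = √(μ/r₁) = 37910 m/s; transfer-perijove v_p = √[μ(2/r₁ − 1/a_t)] = 45910 m/s.
At r₂: circular v_c2 = √(μ/r₂) = 22860 m/s; transfer-apojove v_a = √[μ(2/r₂ − 1/a_t)] = 16690 m/s.
Δv₂ = v_c2 − v_a = 6166 m/s.
= 6.166 km/s.

Δv ≈ 6.17 km/s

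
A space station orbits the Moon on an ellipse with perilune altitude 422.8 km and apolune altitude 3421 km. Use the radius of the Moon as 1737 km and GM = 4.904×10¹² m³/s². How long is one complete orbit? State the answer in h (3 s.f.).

r_p = 1737 + 422.8 = 2159.8 km = 2.1598×10⁶ m.
r_a = 1737 + 3421 = 5158.0 km = 5.1580×10⁶ m.
Semi-major axis a = (r_p + r_a)/2 = (2159.8 + 5158.0)/2 = 3658.9 km = 3.659×10⁶ m.
By Kepler's third law T = 2π√(a³/μ) = 2π × 3.160×10³ = 1.986×10⁴ s.
= 5.516 h.

T ≈ 5.52 h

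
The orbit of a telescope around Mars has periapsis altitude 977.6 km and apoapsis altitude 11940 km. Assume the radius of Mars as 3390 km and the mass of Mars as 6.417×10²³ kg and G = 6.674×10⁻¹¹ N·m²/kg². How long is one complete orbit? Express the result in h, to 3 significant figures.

T ≈ 8.24 h

μ = GM = 6.674×10⁻¹¹ × 6.417×10²³ = 4.283×10¹³ m³/s².
r_p = 3390 + 977.6 = 4367.6 km = 4.3676×10⁶ m.
r_a = 3390 + 11940 = 15330 km = 1.5330×10⁷ m.
Semi-major axis a = (r_p + r_a)/2 = (4367.6 + 15330)/2 = 9848.8 km = 9.849×10⁶ m.
By Kepler's third law T = 2π√(a³/μ) = 2π × 4.723×10³ = 2.968×10⁴ s.
= 8.243 h.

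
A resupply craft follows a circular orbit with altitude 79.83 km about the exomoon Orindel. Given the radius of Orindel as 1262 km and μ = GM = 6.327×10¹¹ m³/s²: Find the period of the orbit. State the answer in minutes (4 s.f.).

T ≈ 204.6 minutes

r = 1262 + 79.83 = 1341.8 km = 1.3418×10⁶ m.
Kepler's third law: T = 2π√(r³/μ) = 2π√((1.342×10⁶)³ / 6.327×10¹¹).
r³/μ = 3.819×10⁶ s², so T = 2π × 1.954×10³ = 1.228×10⁴ s.
Converting: 1.228×10⁴ s ÷ 60.00 = 204.6 minutes.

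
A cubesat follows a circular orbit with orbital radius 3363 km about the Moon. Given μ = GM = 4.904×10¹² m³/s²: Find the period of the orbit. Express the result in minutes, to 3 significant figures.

r = 3363 km = 3.363×10⁶ m.
Kepler's third law: T = 2π√(r³/μ) = 2π√((3.363×10⁶)³ / 4.904×10¹²).
r³/μ = 7.756×10⁶ s², so T = 2π × 2.785×10³ = 1.750×10⁴ s.
Converting: 1.750×10⁴ s ÷ 60.00 = 291.6 minutes.

T ≈ 292 minutes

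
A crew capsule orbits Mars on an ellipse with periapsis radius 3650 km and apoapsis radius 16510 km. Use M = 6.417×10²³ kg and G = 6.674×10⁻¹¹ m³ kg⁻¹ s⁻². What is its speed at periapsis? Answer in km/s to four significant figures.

v ≈ 4.384 km/s

μ = GM = 6.674×10⁻¹¹ × 6.417×10²³ = 4.283×10¹³ m³/s².
Semi-major axis a = (r_p + r_a)/2 = 10080 km = 1.008×10⁷ m.
Vis-viva: v² = μ(2/r − 1/a) = 4.283×10¹³ × (5.479×10⁻⁷ − 9.921×10⁻⁸) = 1.922×10⁷ m²/s².
v = 4384 m/s = 4.384 km/s.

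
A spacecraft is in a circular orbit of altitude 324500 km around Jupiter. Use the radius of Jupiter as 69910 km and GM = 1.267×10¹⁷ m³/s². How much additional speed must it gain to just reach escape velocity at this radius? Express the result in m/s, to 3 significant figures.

Δv ≈ 7420 m/s

r = 69910 + 324500 = 394410 km = 3.9441×10⁸ m.
Circular speed v_c = √(μ/r) = 17920 m/s.
Escape speed v_esc = √(2μ/r) = √2 × v_c = 25350 m/s.
Δv = v_esc − v_c = 7424 m/s.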